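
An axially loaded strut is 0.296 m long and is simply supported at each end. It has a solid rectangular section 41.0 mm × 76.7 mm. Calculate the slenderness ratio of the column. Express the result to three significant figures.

Buckling occurs about the weak axis: I_min = h·b³/12 with b = 41.0 mm (the shorter side).
I_min = 76.7×41.0³/12 = 4.405×10^5 mm⁴
A = 3.145×10^3 mm²;  r_min = √(I/A) = √(4.405×10^5/3.145×10^3) = 11.84 mm
L_e = K·L = 1 × 0.296 m = 0.2960 m = 296.00 mm
λ = L_e / r_min = 296.00 / 11.84 = 25.0

λ ≈ 25.0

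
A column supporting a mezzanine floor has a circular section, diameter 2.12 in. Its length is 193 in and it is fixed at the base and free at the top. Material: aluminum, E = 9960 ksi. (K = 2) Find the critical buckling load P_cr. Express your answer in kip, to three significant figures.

P_cr ≈ 0.654 kip

I = πd⁴/64 = π×2.12⁴/64 = 0.9915 in⁴
Effective length L_e = K·L = 2 × 193 = 386.0 in
P_cr = π²EI / L_e² = π² × 9960×10³ × 0.9915 / 386.0² = 654.2 lb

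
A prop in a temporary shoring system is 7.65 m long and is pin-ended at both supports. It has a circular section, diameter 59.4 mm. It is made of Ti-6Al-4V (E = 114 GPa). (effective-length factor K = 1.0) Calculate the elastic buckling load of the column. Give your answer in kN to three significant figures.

P_cr ≈ 11.7 kN

I = πd⁴/64 = π×59.4⁴/64 = 6.111×10^5 mm⁴
I = 6.111×10^5 mm⁴ = 6.111×10^-7 m⁴
Effective length L_e = K·L = 1 × 7.65 = 7.650 m
P_cr = π²EI / L_e² = π² × 114×10⁹ × 6.111×10^-7 / 7.650² = 1.175×10^4 N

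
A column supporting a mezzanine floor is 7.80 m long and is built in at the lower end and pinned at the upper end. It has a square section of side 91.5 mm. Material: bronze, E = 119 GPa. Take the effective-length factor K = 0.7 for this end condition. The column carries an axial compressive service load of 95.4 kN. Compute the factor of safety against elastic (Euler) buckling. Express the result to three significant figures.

I = a⁴/12 = 91.5⁴/12 = 5.841×10^6 mm⁴
I = 5.841×10^6 mm⁴ = 5.841×10^-6 m⁴
Effective length L_e = K·L = 0.7 × 7.80 = 5.460 m
P_cr = π²EI / L_e² = π² × 119×10⁹ × 5.841×10^-6 / 5.460² = 2.301×10^5 N
Factor of safety n = P_cr / P = 230.13 / 95.4 = 2.41

n ≈ 2.41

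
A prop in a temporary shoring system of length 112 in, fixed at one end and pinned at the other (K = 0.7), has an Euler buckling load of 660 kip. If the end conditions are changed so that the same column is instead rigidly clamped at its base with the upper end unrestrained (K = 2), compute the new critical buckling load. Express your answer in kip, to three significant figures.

P_cr ≈ 80.8 kip

P_cr ∝ 1/K², so P_cr,new = P_cr,old × (K_old/K_new)² = 660 × (0.7/2)²
= 660 × 0.1225 = 80.8 kip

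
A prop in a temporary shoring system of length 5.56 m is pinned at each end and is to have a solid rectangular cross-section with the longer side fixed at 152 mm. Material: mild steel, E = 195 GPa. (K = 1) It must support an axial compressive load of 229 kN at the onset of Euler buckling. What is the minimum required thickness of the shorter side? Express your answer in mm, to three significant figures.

b ≈ 66.2 mm

L_e = K·L = 1 × 5.56 = 5.560 m
Required I = P_cr·L_e²/(π²E) = 2.290×10^5 × 5.560² / (π² × 1.95×10^11) = 3.678×10^-6 m⁴
I_req = 3.678×10^6 mm⁴
Rectangle, weak axis: I_min = h·b³/12 with h = 152 mm fixed  ⇒  b = (12I/h)^(1/3) = 66.2 mm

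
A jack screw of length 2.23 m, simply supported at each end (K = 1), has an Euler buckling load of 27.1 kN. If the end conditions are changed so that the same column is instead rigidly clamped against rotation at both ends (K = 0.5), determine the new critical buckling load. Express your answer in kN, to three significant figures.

P_cr ≈ 108 kN

P_cr ∝ 1/K², so P_cr,new = P_cr,old × (K_old/K_new)² = 27.1 × (1/0.5)²
= 27.1 × 4.000 = 108 kN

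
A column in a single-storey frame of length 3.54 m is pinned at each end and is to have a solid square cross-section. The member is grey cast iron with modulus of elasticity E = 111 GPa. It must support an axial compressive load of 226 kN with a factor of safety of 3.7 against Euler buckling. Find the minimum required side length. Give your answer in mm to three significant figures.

Required P_cr = n·P = 3.7 × 226 = 836.2 kN
L_e = K·L = 1 × 3.54 = 3.540 m
Required I = P_cr·L_e²/(π²E) = 8.362×10^5 × 3.540² / (π² × 1.11×10^11) = 9.565×10^-6 m⁴
I_req = 9.565×10^6 mm⁴
Solid square: I = a⁴/12  ⇒  a = (12I)^(1/4) = (12×9.565×10^6)^(1/4) = 104 mm

a ≈ 104 mm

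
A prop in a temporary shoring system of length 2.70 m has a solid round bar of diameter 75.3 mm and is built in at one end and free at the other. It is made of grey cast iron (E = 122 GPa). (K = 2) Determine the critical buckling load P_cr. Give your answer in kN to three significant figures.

P_cr ≈ 65.2 kN

I = πd⁴/64 = π×75.3⁴/64 = 1.578×10^6 mm⁴
I = 1.578×10^6 mm⁴ = 1.578×10^-6 m⁴
Effective length L_e = K·L = 2 × 2.70 = 5.400 m
P_cr = π²EI / L_e² = π² × 122×10⁹ × 1.578×10^-6 / 5.400² = 6.517×10^4 N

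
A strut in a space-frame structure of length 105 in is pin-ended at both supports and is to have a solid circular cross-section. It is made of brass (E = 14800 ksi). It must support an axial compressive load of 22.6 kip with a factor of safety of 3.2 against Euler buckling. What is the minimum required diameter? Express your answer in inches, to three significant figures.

d ≈ 3.25 in

Required P_cr = n·P = 3.2 × 22.6 = 72.32 kip
L_e = K·L = 1 × 105 = 105.0 in
Required I = P_cr·L_e²/(π²E) = 7.232×10^4 × 105.0² / (π² × 1.48×10^7) = 5.459 in⁴
Solid circle: I = πd⁴/64  ⇒  d = (64I/π)^(1/4) = (64×5.459/π)^(1/4) = 3.25 in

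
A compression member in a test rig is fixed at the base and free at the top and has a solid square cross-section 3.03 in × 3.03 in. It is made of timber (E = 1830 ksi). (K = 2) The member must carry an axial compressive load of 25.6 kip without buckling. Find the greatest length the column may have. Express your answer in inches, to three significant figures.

L_max ≈ 35.2 in

I = a⁴/12 = 3.03⁴/12 = 7.024 in⁴
At the buckling limit P_cr = P = 2.560×10^4 lb
From P_cr = π²EI/(K·L)²:  L = (1/K)·√(π²EI/P_cr) = (1/2)·√(π²×1.83×10^6×7.024/2.560×10^4)
L = 35.2 in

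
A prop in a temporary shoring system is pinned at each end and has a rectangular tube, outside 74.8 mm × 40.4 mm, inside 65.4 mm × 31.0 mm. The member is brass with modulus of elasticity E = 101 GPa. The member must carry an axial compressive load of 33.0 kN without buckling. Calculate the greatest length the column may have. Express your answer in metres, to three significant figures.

Weak-axis I_min = (h_o·b_o³ − h_i·b_i³)/12 with b_o = 40.4, b_i = 31.00 mm (shorter outer/inner sides).
I_min = (74.8×40.4³ − 65.40×31.00³)/12 = 2.487×10^5 mm⁴
I = 2.487×10^-7 m⁴
At the buckling limit P_cr = P = 3.300×10^4 N
From P_cr = π²EI/(K·L)²:  L = (1/K)·√(π²EI/P_cr) = (1/1)·√(π²×1.01×10^11×2.487×10^-7/3.300×10^4)
L = 2.74 m

L_max ≈ 2.74 m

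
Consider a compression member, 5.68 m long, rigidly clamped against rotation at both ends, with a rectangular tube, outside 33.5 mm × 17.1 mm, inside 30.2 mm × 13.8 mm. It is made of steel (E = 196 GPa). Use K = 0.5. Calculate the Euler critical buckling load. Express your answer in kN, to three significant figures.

Weak-axis I_min = (h_o·b_o³ − h_i·b_i³)/12 with b_o = 17.1, b_i = 13.80 mm (shorter outer/inner sides).
I_min = (33.5×17.1³ − 30.20×13.80³)/12 = 7.345×10^3 mm⁴
I = 7.345×10^3 mm⁴ = 7.345×10^-9 m⁴
Effective length L_e = K·L = 0.5 × 5.68 = 2.840 m
P_cr = π²EI / L_e² = π² × 196×10⁹ × 7.345×10^-9 / 2.840² = 1.762×10^3 N

P_cr ≈ 1.76 kN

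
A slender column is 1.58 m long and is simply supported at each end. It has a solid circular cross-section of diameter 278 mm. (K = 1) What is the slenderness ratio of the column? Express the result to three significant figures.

For a solid circle r = d/4 = 278/4 = 69.50 mm
L_e = K·L = 1 × 1.58 m = 1.580 m = 1580.0 mm
λ = L_e / r_min = 1580.0 / 69.50 = 22.7

λ ≈ 22.7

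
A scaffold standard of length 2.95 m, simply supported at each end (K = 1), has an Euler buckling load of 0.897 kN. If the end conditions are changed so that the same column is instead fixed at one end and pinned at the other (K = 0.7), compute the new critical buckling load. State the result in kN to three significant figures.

P_cr ∝ 1/K², so P_cr,new = P_cr,old × (K_old/K_new)² = 0.897 × (1/0.7)²
= 0.897 × 2.041 = 1.83 kN

P_cr ≈ 1.83 kN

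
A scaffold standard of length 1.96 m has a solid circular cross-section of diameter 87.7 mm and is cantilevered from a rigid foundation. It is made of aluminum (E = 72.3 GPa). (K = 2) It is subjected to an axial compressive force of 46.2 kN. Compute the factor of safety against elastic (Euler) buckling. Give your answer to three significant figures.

n ≈ 2.92

I = πd⁴/64 = π×87.7⁴/64 = 2.904×10^6 mm⁴
I = 2.904×10^6 mm⁴ = 2.904×10^-6 m⁴
Effective length L_e = K·L = 2 × 1.96 = 3.920 m
P_cr = π²EI / L_e² = π² × 72.3×10⁹ × 2.904×10^-6 / 3.920² = 1.348×10^5 N
Factor of safety n = P_cr / P = 134.84 / 46.2 = 2.92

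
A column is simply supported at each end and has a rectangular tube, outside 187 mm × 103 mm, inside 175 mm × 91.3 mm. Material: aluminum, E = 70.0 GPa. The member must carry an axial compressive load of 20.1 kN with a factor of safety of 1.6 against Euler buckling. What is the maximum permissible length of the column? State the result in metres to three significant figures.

Weak-axis I_min = (h_o·b_o³ − h_i·b_i³)/12 with b_o = 103, b_i = 91.30 mm (shorter outer/inner sides).
I_min = (187×103³ − 175.0×91.30³)/12 = 5.930×10^6 mm⁴
I = 5.930×10^-6 m⁴
Required critical load P_cr = n·P = 1.6 × 20.1 = 32.16 kN = 3.216×10^4 N
From P_cr = π²EI/(K·L)²:  L = (1/K)·√(π²EI/P_cr) = (1/1)·√(π²×7.00×10^10×5.930×10^-6/3.216×10^4)
L = 11.3 m

L_max ≈ 11.3 m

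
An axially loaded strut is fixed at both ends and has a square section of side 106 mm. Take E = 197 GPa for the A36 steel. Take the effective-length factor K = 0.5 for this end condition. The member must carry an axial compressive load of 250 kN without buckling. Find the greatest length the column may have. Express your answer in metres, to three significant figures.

I = a⁴/12 = 106⁴/12 = 1.052×10^7 mm⁴
I = 1.052×10^-5 m⁴
At the buckling limit P_cr = P = 2.500×10^5 N
From P_cr = π²EI/(K·L)²:  L = (1/K)·√(π²EI/P_cr) = (1/0.5)·√(π²×1.97×10^11×1.052×10^-5/2.500×10^5)
L = 18.1 m

L_max ≈ 18.1 m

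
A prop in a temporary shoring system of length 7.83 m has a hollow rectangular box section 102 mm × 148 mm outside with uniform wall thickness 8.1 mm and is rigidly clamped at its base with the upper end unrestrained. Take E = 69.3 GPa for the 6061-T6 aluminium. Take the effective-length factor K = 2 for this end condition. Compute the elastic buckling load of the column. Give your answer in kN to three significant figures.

P_cr ≈ 17.2 kN

Inner dimensions: h_i = 148 − 2×8.1 = 131.8 mm, b_i = 102 − 2×8.1 = 85.80 mm
Weak-axis I_min = (h_o·b_o³ − h_i·b_i³)/12 with b_o = 102, b_i = 85.80 mm (shorter outer/inner sides).
I_min = (148×102³ − 131.8×85.80³)/12 = 6.151×10^6 mm⁴
I = 6.151×10^6 mm⁴ = 6.151×10^-6 m⁴
Effective length L_e = K·L = 2 × 7.83 = 15.66 m
P_cr = π²EI / L_e² = π² × 69.3×10⁹ × 6.151×10^-6 / 15.66² = 1.715×10^4 N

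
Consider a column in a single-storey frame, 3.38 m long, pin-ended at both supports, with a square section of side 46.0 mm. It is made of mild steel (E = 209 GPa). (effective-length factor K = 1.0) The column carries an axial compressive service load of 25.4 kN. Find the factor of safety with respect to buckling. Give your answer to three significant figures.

I = a⁴/12 = 46.0⁴/12 = 3.731×10^5 mm⁴
I = 3.731×10^5 mm⁴ = 3.731×10^-7 m⁴
Effective length L_e = K·L = 1 × 3.38 = 3.380 m
P_cr = π²EI / L_e² = π² × 209×10⁹ × 3.731×10^-7 / 3.380² = 6.737×10^4 N
Factor of safety n = P_cr / P = 67.369 / 25.4 = 2.65

n ≈ 2.65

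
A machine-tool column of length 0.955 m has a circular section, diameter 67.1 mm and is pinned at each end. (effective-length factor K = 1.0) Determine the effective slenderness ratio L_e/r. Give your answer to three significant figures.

For a solid circle r = d/4 = 67.1/4 = 16.77 mm
L_e = K·L = 1 × 0.955 m = 0.9550 m = 955.00 mm
λ = L_e / r_min = 955.00 / 16.77 = 56.9

λ ≈ 56.9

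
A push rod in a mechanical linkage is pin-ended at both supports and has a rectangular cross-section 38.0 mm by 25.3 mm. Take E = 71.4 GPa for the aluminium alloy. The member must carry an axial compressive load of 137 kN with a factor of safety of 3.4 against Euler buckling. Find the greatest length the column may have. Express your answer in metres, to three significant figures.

Buckling occurs about the weak axis: I_min = h·b³/12 with b = 25.3 mm (the shorter side).
I_min = 38.0×25.3³/12 = 5.128×10^4 mm⁴
I = 5.128×10^-8 m⁴
Required critical load P_cr = n·P = 3.4 × 137 = 465.8 kN = 4.658×10^5 N
From P_cr = π²EI/(K·L)²:  L = (1/K)·√(π²EI/P_cr) = (1/1)·√(π²×7.14×10^10×5.128×10^-8/4.658×10^5)
L = 0.279 m

L_max ≈ 0.279 m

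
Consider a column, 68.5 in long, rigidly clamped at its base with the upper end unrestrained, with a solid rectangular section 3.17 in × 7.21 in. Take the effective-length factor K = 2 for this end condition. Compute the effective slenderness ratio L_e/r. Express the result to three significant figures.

λ ≈ 150

For a rectangle r_min = b/√12 = 3.17/√12 = 0.9151 in
L_e = K·L = 2 × 68.5 = 137.0 in
λ = L_e / r_min = 137.00 / 0.9151 = 150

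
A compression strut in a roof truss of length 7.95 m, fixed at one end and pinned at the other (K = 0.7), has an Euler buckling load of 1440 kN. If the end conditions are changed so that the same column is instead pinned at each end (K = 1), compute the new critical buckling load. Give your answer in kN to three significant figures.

P_cr ∝ 1/K², so P_cr,new = P_cr,old × (K_old/K_new)² = 1440 × (0.7/1)²
= 1440 × 0.4900 = 706 kN

P_cr ≈ 706 kN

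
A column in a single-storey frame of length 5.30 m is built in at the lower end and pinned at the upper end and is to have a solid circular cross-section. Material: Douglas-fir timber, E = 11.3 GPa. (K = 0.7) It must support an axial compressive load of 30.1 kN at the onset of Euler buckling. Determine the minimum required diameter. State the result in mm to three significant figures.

d ≈ 93.3 mm

L_e = K·L = 0.7 × 5.30 = 3.710 m
Required I = P_cr·L_e²/(π²E) = 3.010×10^4 × 3.710² / (π² × 1.13×10^10) = 3.715×10^-6 m⁴
I_req = 3.715×10^6 mm⁴
Solid circle: I = πd⁴/64  ⇒  d = (64I/π)^(1/4) = (64×3.715×10^6/π)^(1/4) = 93.3 mm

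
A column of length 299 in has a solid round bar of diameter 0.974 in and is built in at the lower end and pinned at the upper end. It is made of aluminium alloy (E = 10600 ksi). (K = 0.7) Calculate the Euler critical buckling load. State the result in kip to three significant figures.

P_cr ≈ 0.106 kip

I = πd⁴/64 = π×0.974⁴/64 = 4.418×10^-2 in⁴
Effective length L_e = K·L = 0.7 × 299 = 209.3 in
P_cr = π²EI / L_e² = π² × 10600×10³ × 4.418×10^-2 / 209.3² = 105.5 lb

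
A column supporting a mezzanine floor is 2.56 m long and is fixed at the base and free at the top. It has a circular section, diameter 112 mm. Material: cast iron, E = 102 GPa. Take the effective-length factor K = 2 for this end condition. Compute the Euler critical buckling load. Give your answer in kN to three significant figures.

P_cr ≈ 297 kN

I = πd⁴/64 = π×112⁴/64 = 7.724×10^6 mm⁴
I = 7.724×10^6 mm⁴ = 7.724×10^-6 m⁴
Effective length L_e = K·L = 2 × 2.56 = 5.120 m
P_cr = π²EI / L_e² = π² × 102×10⁹ × 7.724×10^-6 / 5.120² = 2.966×10^5 N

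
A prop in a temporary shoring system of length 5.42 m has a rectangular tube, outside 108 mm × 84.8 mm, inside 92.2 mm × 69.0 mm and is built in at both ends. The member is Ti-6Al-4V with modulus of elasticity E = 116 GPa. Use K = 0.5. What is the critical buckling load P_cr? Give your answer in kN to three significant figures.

Weak-axis I_min = (h_o·b_o³ − h_i·b_i³)/12 with b_o = 84.8, b_i = 69.00 mm (shorter outer/inner sides).
I_min = (108×84.8³ − 92.20×69.00³)/12 = 2.964×10^6 mm⁴
I = 2.964×10^6 mm⁴ = 2.964×10^-6 m⁴
Effective length L_e = K·L = 0.5 × 5.42 = 2.710 m
P_cr = π²EI / L_e² = π² × 116×10⁹ × 2.964×10^-6 / 2.710² = 4.621×10^5 N

P_cr ≈ 462 kN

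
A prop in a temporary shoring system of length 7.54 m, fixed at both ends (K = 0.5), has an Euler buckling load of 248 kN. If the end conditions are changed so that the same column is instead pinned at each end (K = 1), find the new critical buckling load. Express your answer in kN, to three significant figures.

P_cr ∝ 1/K², so P_cr,new = P_cr,old × (K_old/K_new)² = 248 × (0.5/1)²
= 248 × 0.2500 = 62.0 kN

P_cr ≈ 62.0 kN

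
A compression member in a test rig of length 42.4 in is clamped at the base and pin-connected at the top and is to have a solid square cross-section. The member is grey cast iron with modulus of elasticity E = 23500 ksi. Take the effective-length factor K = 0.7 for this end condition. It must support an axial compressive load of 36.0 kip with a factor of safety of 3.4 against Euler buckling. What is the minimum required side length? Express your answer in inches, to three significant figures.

a ≈ 1.54 in

Required P_cr = n·P = 3.4 × 36.0 = 122.4 kip
L_e = K·L = 0.7 × 42.4 = 29.68 in
Required I = P_cr·L_e²/(π²E) = 1.224×10^5 × 29.68² / (π² × 2.35×10^7) = 0.4649 in⁴
Solid square: I = a⁴/12  ⇒  a = (12I)^(1/4) = (12×0.4649)^(1/4) = 1.54 in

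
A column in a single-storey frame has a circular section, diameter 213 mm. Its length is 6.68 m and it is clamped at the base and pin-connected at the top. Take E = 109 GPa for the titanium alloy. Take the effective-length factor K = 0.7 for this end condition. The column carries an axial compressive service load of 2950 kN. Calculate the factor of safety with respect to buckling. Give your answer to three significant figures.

n ≈ 1.69

I = πd⁴/64 = π×213⁴/64 = 1.010×10^8 mm⁴
I = 1.010×10^8 mm⁴ = 1.010×10^-4 m⁴
Effective length L_e = K·L = 0.7 × 6.68 = 4.676 m
P_cr = π²EI / L_e² = π² × 109×10⁹ × 1.010×10^-4 / 4.676² = 4.971×10^6 N
Factor of safety n = P_cr / P = 4971.2 / 2950 = 1.69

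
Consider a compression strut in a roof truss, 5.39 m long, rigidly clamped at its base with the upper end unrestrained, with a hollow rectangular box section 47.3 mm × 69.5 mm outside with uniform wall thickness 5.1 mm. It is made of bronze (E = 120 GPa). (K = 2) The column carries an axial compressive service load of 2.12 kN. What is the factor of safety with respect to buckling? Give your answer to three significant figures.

Inner dimensions: h_i = 69.5 − 2×5.1 = 59.30 mm, b_i = 47.3 − 2×5.1 = 37.10 mm
Weak-axis I_min = (h_o·b_o³ − h_i·b_i³)/12 with b_o = 47.3, b_i = 37.10 mm (shorter outer/inner sides).
I_min = (69.5×47.3³ − 59.30×37.10³)/12 = 3.606×10^5 mm⁴
I = 3.606×10^5 mm⁴ = 3.606×10^-7 m⁴
Effective length L_e = K·L = 2 × 5.39 = 10.78 m
P_cr = π²EI / L_e² = π² × 120×10⁹ × 3.606×10^-7 / 10.78² = 3.675×10^3 N
Factor of safety n = P_cr / P = 3.6746 / 2.12 = 1.73

n ≈ 1.73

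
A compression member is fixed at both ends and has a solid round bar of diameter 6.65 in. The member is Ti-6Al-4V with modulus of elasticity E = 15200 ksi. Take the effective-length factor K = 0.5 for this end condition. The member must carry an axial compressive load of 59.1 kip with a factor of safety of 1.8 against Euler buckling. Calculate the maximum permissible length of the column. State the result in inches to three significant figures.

L_max ≈ 736 in

I = πd⁴/64 = π×6.65⁴/64 = 96.00 in⁴
Required critical load P_cr = n·P = 1.8 × 59.1 = 106.4 kip = 1.064×10^5 lb
From P_cr = π²EI/(K·L)²:  L = (1/K)·√(π²EI/P_cr) = (1/0.5)·√(π²×1.52×10^7×96.00/1.064×10^5)
L = 736 in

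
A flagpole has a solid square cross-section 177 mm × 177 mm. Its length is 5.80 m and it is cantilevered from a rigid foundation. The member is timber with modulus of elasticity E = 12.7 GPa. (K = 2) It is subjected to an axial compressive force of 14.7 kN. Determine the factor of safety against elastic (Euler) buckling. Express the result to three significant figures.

I = a⁴/12 = 177⁴/12 = 8.179×10^7 mm⁴
I = 8.179×10^7 mm⁴ = 8.179×10^-5 m⁴
Effective length L_e = K·L = 2 × 5.80 = 11.60 m
P_cr = π²EI / L_e² = π² × 12.7×10⁹ × 8.179×10^-5 / 11.60² = 7.619×10^4 N
Factor of safety n = P_cr / P = 76.190 / 14.7 = 5.18

n ≈ 5.18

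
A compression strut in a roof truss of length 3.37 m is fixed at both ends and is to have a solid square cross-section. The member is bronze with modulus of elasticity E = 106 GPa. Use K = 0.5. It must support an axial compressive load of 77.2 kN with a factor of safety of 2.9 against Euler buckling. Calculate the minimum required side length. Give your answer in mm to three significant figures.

a ≈ 52.0 mm

Required P_cr = n·P = 2.9 × 77.2 = 223.9 kN
L_e = K·L = 0.5 × 3.37 = 1.685 m
Required I = P_cr·L_e²/(π²E) = 2.239×10^5 × 1.685² / (π² × 1.06×10^11) = 6.076×10^-7 m⁴
I_req = 6.076×10^5 mm⁴
Solid square: I = a⁴/12  ⇒  a = (12I)^(1/4) = (12×6.076×10^5)^(1/4) = 52.0 mm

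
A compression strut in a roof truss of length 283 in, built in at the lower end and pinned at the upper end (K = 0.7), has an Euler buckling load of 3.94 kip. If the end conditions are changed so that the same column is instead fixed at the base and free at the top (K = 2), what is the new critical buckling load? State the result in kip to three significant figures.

P_cr ≈ 0.483 kip

P_cr ∝ 1/K², so P_cr,new = P_cr,old × (K_old/K_new)² = 3.94 × (0.7/2)²
= 3.94 × 0.1225 = 0.483 kip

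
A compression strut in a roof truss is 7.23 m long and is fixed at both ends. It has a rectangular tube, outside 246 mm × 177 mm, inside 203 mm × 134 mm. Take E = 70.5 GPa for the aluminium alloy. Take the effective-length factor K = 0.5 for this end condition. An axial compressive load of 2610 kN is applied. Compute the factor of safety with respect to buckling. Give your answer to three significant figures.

n ≈ 1.49

Weak-axis I_min = (h_o·b_o³ − h_i·b_i³)/12 with b_o = 177, b_i = 134.0 mm (shorter outer/inner sides).
I_min = (246×177³ − 203.0×134.0³)/12 = 7.297×10^7 mm⁴
I = 7.297×10^7 mm⁴ = 7.297×10^-5 m⁴
Effective length L_e = K·L = 0.5 × 7.23 = 3.615 m
P_cr = π²EI / L_e² = π² × 70.5×10⁹ × 7.297×10^-5 / 3.615² = 3.885×10^6 N
Factor of safety n = P_cr / P = 3885.4 / 2610 = 1.49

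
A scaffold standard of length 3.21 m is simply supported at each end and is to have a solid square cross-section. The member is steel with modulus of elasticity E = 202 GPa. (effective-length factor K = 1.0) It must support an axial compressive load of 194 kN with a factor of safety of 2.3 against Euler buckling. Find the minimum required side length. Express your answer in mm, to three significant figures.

a ≈ 72.5 mm

Required P_cr = n·P = 2.3 × 194 = 446.2 kN
L_e = K·L = 1 × 3.21 = 3.210 m
Required I = P_cr·L_e²/(π²E) = 4.462×10^5 × 3.210² / (π² × 2.02×10^11) = 2.306×10^-6 m⁴
I_req = 2.306×10^6 mm⁴
Solid square: I = a⁴/12  ⇒  a = (12I)^(1/4) = (12×2.306×10^6)^(1/4) = 72.5 mm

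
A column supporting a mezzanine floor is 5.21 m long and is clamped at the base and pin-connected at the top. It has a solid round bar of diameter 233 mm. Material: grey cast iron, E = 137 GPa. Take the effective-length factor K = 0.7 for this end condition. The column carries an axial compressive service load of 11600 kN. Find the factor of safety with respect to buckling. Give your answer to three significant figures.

n ≈ 1.27

I = πd⁴/64 = π×233⁴/64 = 1.447×10^8 mm⁴
I = 1.447×10^8 mm⁴ = 1.447×10^-4 m⁴
Effective length L_e = K·L = 0.7 × 5.21 = 3.647 m
P_cr = π²EI / L_e² = π² × 137×10⁹ × 1.447×10^-4 / 3.647² = 1.471×10^7 N
Factor of safety n = P_cr / P = 14708 / 11600 = 1.27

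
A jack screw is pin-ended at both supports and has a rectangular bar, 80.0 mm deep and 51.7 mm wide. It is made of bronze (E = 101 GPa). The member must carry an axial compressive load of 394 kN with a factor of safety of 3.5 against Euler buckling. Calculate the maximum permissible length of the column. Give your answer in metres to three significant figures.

Buckling occurs about the weak axis: I_min = h·b³/12 with b = 51.7 mm (the shorter side).
I_min = 80.0×51.7³/12 = 9.213×10^5 mm⁴
I = 9.213×10^-7 m⁴
Required critical load P_cr = n·P = 3.5 × 394 = 1379 kN = 1.379×10^6 N
From P_cr = π²EI/(K·L)²:  L = (1/K)·√(π²EI/P_cr) = (1/1)·√(π²×1.01×10^11×9.213×10^-7/1.379×10^6)
L = 0.816 m

L_max ≈ 0.816 m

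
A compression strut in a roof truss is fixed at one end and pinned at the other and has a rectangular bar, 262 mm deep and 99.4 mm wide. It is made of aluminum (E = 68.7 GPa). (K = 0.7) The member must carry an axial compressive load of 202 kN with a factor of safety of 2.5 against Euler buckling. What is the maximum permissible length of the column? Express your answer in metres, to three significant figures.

Buckling occurs about the weak axis: I_min = h·b³/12 with b = 99.4 mm (the shorter side).
I_min = 262×99.4³/12 = 2.144×10^7 mm⁴
I = 2.144×10^-5 m⁴
Required critical load P_cr = n·P = 2.5 × 202 = 505.0 kN = 5.050×10^5 N
From P_cr = π²EI/(K·L)²:  L = (1/K)·√(π²EI/P_cr) = (1/0.7)·√(π²×6.87×10^10×2.144×10^-5/5.050×10^5)
L = 7.67 m

L_max ≈ 7.67 m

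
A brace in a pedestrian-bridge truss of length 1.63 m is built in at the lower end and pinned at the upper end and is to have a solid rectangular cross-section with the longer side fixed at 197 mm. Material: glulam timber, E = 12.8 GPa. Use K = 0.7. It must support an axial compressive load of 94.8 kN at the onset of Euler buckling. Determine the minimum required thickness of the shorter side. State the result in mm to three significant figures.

b ≈ 39.0 mm

L_e = K·L = 0.7 × 1.63 = 1.141 m
Required I = P_cr·L_e²/(π²E) = 9.480×10^4 × 1.141² / (π² × 1.28×10^10) = 9.769×10^-7 m⁴
I_req = 9.769×10^5 mm⁴
Rectangle, weak axis: I_min = h·b³/12 with h = 197 mm fixed  ⇒  b = (12I/h)^(1/3) = 39.0 mm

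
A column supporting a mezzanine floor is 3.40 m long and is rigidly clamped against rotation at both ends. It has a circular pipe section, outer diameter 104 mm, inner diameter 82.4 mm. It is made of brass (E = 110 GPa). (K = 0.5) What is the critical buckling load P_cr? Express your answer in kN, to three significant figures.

P_cr ≈ 1310 kN

d_o = 104 mm, d_i = 82.4 mm
I = π(d_o⁴ − d_i⁴)/64 = π(104⁴ − 82.40⁴)/64 = 3.480×10^6 mm⁴
I = 3.480×10^6 mm⁴ = 3.480×10^-6 m⁴
Effective length L_e = K·L = 0.5 × 3.40 = 1.700 m
P_cr = π²EI / L_e² = π² × 110×10⁹ × 3.480×10^-6 / 1.700² = 1.307×10^6 N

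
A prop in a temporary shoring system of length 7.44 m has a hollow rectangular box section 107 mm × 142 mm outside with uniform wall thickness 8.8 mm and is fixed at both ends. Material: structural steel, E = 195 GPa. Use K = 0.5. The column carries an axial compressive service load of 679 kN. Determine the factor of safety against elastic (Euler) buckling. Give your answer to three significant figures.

n ≈ 1.45

Inner dimensions: h_i = 142 − 2×8.8 = 124.4 mm, b_i = 107 − 2×8.8 = 89.40 mm
Weak-axis I_min = (h_o·b_o³ − h_i·b_i³)/12 with b_o = 107, b_i = 89.40 mm (shorter outer/inner sides).
I_min = (142×107³ − 124.4×89.40³)/12 = 7.089×10^6 mm⁴
I = 7.089×10^6 mm⁴ = 7.089×10^-6 m⁴
Effective length L_e = K·L = 0.5 × 7.44 = 3.720 m
P_cr = π²EI / L_e² = π² × 195×10⁹ × 7.089×10^-6 / 3.720² = 9.859×10^5 N
Factor of safety n = P_cr / P = 985.93 / 679 = 1.45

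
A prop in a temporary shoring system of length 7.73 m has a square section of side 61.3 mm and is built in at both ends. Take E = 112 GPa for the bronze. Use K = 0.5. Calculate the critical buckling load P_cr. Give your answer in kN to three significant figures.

I = a⁴/12 = 61.3⁴/12 = 1.177×10^6 mm⁴
I = 1.177×10^6 mm⁴ = 1.177×10^-6 m⁴
Effective length L_e = K·L = 0.5 × 7.73 = 3.865 m
P_cr = π²EI / L_e² = π² × 112×10⁹ × 1.177×10^-6 / 3.865² = 8.707×10^4 N

P_cr ≈ 87.1 kN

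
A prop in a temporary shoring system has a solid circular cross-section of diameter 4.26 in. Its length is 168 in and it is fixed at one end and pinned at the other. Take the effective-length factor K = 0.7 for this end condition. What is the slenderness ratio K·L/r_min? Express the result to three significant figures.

I = πd⁴/64 = π×4.26⁴/64 = 16.17 in⁴
A = 14.25 in²;  r_min = √(I/A) = √(16.17/14.25) = 1.065 in
L_e = K·L = 0.7 × 168 = 117.6 in
λ = L_e / r_min = 117.60 / 1.065 = 110

λ ≈ 110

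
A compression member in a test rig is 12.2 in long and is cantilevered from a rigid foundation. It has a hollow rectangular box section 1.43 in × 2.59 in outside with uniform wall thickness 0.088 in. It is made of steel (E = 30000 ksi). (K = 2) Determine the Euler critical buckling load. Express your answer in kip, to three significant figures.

P_cr ≈ 117 kip

Inner dimensions: h_i = 2.59 − 2×0.088 = 2.414 in, b_i = 1.43 − 2×0.088 = 1.254 in
Weak-axis I_min = (h_o·b_o³ − h_i·b_i³)/12 with b_o = 1.43, b_i = 1.254 in (shorter outer/inner sides).
I_min = (2.59×1.43³ − 2.414×1.254³)/12 = 0.2345 in⁴
Effective length L_e = K·L = 2 × 12.2 = 24.40 in
P_cr = π²EI / L_e² = π² × 30000×10³ × 0.2345 / 24.40² = 1.166×10^5 lb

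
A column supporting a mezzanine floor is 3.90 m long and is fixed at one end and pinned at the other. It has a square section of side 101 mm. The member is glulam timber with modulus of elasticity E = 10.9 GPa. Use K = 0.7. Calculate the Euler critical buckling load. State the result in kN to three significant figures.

P_cr ≈ 125 kN

I = a⁴/12 = 101⁴/12 = 8.672×10^6 mm⁴
I = 8.672×10^6 mm⁴ = 8.672×10^-6 m⁴
Effective length L_e = K·L = 0.7 × 3.90 = 2.730 m
P_cr = π²EI / L_e² = π² × 10.9×10⁹ × 8.672×10^-6 / 2.730² = 1.252×10^5 N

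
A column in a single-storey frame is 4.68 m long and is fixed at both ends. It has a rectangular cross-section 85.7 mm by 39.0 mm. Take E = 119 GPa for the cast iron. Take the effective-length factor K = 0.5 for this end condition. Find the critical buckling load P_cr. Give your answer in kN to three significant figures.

Buckling occurs about the weak axis: I_min = h·b³/12 with b = 39.0 mm (the shorter side).
I_min = 85.7×39.0³/12 = 4.236×10^5 mm⁴
I = 4.236×10^5 mm⁴ = 4.236×10^-7 m⁴
Effective length L_e = K·L = 0.5 × 4.68 = 2.340 m
P_cr = π²EI / L_e² = π² × 119×10⁹ × 4.236×10^-7 / 2.340² = 9.087×10^4 N

P_cr ≈ 90.9 kN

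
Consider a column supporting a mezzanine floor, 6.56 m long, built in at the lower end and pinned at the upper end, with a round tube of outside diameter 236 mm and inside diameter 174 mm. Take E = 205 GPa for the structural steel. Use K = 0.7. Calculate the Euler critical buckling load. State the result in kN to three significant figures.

d_o = 236 mm, d_i = 174 mm
I = π(d_o⁴ − d_i⁴)/64 = π(236⁴ − 174.0⁴)/64 = 1.073×10^8 mm⁴
I = 1.073×10^8 mm⁴ = 1.073×10^-4 m⁴
Effective length L_e = K·L = 0.7 × 6.56 = 4.592 m
P_cr = π²EI / L_e² = π² × 205×10⁹ × 1.073×10^-4 / 4.592² = 1.029×10^7 N

P_cr ≈ 10300 kN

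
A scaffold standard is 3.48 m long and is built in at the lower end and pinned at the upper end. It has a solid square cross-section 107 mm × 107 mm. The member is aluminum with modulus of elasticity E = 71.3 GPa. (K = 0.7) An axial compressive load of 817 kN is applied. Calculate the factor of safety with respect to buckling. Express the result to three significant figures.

I = a⁴/12 = 107⁴/12 = 1.092×10^7 mm⁴
I = 1.092×10^7 mm⁴ = 1.092×10^-5 m⁴
Effective length L_e = K·L = 0.7 × 3.48 = 2.436 m
P_cr = π²EI / L_e² = π² × 71.3×10⁹ × 1.092×10^-5 / 2.436² = 1.295×10^6 N
Factor of safety n = P_cr / P = 1295.4 / 817 = 1.59

n ≈ 1.59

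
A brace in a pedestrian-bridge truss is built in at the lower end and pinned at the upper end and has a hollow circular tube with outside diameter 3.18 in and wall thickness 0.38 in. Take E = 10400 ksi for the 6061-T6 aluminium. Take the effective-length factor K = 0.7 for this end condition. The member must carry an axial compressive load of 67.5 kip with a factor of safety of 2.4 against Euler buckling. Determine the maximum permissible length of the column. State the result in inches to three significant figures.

Inner diameter d_i = 3.18 − 2×0.38 = 2.420 in
I = π(d_o⁴ − d_i⁴)/64 = π(3.18⁴ − 2.420⁴)/64 = 3.336 in⁴
Required critical load P_cr = n·P = 2.4 × 67.5 = 162.0 kip = 1.620×10^5 lb
From P_cr = π²EI/(K·L)²:  L = (1/K)·√(π²EI/P_cr) = (1/0.7)·√(π²×1.04×10^7×3.336/1.620×10^5)
L = 65.7 in

L_max ≈ 65.7 in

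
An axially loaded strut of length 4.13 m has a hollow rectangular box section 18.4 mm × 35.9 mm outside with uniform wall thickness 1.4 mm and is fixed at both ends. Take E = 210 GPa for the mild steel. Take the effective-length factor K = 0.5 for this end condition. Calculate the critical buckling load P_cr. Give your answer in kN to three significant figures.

P_cr ≈ 3.97 kN

Inner dimensions: h_i = 35.9 − 2×1.4 = 33.10 mm, b_i = 18.4 − 2×1.4 = 15.60 mm
Weak-axis I_min = (h_o·b_o³ − h_i·b_i³)/12 with b_o = 18.4, b_i = 15.60 mm (shorter outer/inner sides).
I_min = (35.9×18.4³ − 33.10×15.60³)/12 = 8.165×10^3 mm⁴
I = 8.165×10^3 mm⁴ = 8.165×10^-9 m⁴
Effective length L_e = K·L = 0.5 × 4.13 = 2.065 m
P_cr = π²EI / L_e² = π² × 210×10⁹ × 8.165×10^-9 / 2.065² = 3.968×10^3 N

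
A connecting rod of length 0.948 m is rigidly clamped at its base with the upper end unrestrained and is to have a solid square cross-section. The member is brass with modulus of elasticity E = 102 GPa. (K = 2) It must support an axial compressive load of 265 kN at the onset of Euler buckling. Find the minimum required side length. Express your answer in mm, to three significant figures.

a ≈ 58.0 mm

L_e = K·L = 2 × 0.948 = 1.896 m
Required I = P_cr·L_e²/(π²E) = 2.650×10^5 × 1.896² / (π² × 1.02×10^11) = 9.463×10^-7 m⁴
I_req = 9.463×10^5 mm⁴
Solid square: I = a⁴/12  ⇒  a = (12I)^(1/4) = (12×9.463×10^5)^(1/4) = 58.0 mm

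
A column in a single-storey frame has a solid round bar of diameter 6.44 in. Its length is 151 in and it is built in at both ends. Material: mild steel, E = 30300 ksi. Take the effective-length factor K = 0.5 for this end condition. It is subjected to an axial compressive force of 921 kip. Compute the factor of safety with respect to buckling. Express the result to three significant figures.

n ≈ 4.81

I = πd⁴/64 = π×6.44⁴/64 = 84.43 in⁴
Effective length L_e = K·L = 0.5 × 151 = 75.50 in
P_cr = π²EI / L_e² = π² × 30300×10³ × 84.43 / 75.50² = 4.430×10^6 lb
Factor of safety n = P_cr / P = 4429.6 / 921 = 4.81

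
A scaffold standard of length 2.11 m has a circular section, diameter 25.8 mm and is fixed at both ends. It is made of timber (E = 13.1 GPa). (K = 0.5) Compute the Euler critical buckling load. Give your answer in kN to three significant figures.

P_cr ≈ 2.53 kN

I = πd⁴/64 = π×25.8⁴/64 = 2.175×10^4 mm⁴
I = 2.175×10^4 mm⁴ = 2.175×10^-8 m⁴
Effective length L_e = K·L = 0.5 × 2.11 = 1.055 m
P_cr = π²EI / L_e² = π² × 13.1×10⁹ × 2.175×10^-8 / 1.055² = 2.526×10^3 N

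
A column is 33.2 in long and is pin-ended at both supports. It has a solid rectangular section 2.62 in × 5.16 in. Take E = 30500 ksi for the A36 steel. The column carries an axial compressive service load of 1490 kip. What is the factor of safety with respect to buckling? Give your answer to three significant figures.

Buckling occurs about the weak axis: I_min = h·b³/12 with b = 2.62 in (the shorter side).
I_min = 5.16×2.62³/12 = 7.733 in⁴
Effective length L_e = K·L = 1 × 33.2 = 33.20 in
P_cr = π²EI / L_e² = π² × 30500×10³ × 7.733 / 33.20² = 2.112×10^6 lb
Factor of safety n = P_cr / P = 2112.0 / 1490 = 1.42

n ≈ 1.42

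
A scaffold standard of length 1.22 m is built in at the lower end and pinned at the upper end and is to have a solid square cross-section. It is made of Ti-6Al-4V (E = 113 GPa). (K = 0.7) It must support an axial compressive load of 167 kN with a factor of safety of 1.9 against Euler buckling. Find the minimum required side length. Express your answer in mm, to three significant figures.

a ≈ 39.7 mm

Required P_cr = n·P = 1.9 × 167 = 317.3 kN
L_e = K·L = 0.7 × 1.22 = 0.8540 m
Required I = P_cr·L_e²/(π²E) = 3.173×10^5 × 0.8540² / (π² × 1.13×10^11) = 2.075×10^-7 m⁴
I_req = 2.075×10^5 mm⁴
Solid square: I = a⁴/12  ⇒  a = (12I)^(1/4) = (12×2.075×10^5)^(1/4) = 39.7 mm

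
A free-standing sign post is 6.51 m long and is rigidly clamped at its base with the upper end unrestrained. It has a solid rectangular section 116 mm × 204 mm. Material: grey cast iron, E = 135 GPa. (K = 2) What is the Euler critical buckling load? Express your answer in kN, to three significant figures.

P_cr ≈ 209 kN

Buckling occurs about the weak axis: I_min = h·b³/12 with b = 116 mm (the shorter side).
I_min = 204×116³/12 = 2.654×10^7 mm⁴
I = 2.654×10^7 mm⁴ = 2.654×10^-5 m⁴
Effective length L_e = K·L = 2 × 6.51 = 13.02 m
P_cr = π²EI / L_e² = π² × 135×10⁹ × 2.654×10^-5 / 13.02² = 2.086×10^5 N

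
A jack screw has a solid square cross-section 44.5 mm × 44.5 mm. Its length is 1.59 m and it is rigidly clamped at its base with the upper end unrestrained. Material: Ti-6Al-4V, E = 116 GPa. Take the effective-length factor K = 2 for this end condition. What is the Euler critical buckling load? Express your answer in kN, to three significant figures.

P_cr ≈ 37.0 kN

I = a⁴/12 = 44.5⁴/12 = 3.268×10^5 mm⁴
I = 3.268×10^5 mm⁴ = 3.268×10^-7 m⁴
Effective length L_e = K·L = 2 × 1.59 = 3.180 m
P_cr = π²EI / L_e² = π² × 116×10⁹ × 3.268×10^-7 / 3.180² = 3.700×10^4 N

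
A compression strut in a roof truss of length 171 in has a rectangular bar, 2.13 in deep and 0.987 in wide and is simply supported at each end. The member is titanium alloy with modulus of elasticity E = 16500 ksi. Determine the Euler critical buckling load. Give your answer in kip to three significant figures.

Buckling occurs about the weak axis: I_min = h·b³/12 with b = 0.987 in (the shorter side).
I_min = 2.13×0.987³/12 = 0.1707 in⁴
Effective length L_e = K·L = 1 × 171 = 171.0 in
P_cr = π²EI / L_e² = π² × 16500×10³ × 0.1707 / 171.0² = 950.5 lb

P_cr ≈ 0.950 kip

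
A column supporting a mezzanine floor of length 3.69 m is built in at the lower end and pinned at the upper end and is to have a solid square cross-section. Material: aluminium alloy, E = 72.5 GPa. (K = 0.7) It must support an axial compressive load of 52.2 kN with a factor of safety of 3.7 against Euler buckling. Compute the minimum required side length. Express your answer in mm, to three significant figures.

Required P_cr = n·P = 3.7 × 52.2 = 193.1 kN
L_e = K·L = 0.7 × 3.69 = 2.583 m
Required I = P_cr·L_e²/(π²E) = 1.931×10^5 × 2.583² / (π² × 7.25×10^10) = 1.801×10^-6 m⁴
I_req = 1.801×10^6 mm⁴
Solid square: I = a⁴/12  ⇒  a = (12I)^(1/4) = (12×1.801×10^6)^(1/4) = 68.2 mm

a ≈ 68.2 mm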